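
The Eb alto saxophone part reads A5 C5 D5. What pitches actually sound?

C5 Eb4 F4

The Eb alto saxophone sounds a major sixth below written, so transpose each written note down a major sixth.
A5 to C5
C5 to Eb4
D5 to F4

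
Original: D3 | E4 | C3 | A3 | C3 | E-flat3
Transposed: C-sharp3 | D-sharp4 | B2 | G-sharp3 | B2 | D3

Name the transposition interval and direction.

From D3 to C#3 is 2 letter names — a second of some quality.
C#3 to D3 is 1 semitone, which makes it a minor second; the second version is lower, so the direction is down.
Checking another pair — Eb3 → D3 — gives the same interval.

down a minor second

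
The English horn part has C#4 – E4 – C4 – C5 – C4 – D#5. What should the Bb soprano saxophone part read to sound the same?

First find concert pitch: the English horn sounds a perfect fifth below written, so C#4 E4 C4 C5 C4 D#5 sounds F#3 A3 F3 F4 F3 G#4.
Then write for Bb soprano saxophone: it sounds a major second below written, so the part must be a major second above concert.
F#3 → G#3
A3 → B3
F3 → G3
F4 → G4
F3 → G3
G#4 → A#4

G#3 B3 G3 G4 G3 A#4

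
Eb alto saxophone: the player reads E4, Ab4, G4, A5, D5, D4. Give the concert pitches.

G3 Cb4 Bb3 C5 F4 F3

Written C4 on the Eb alto saxophone sounds as Eb3, a major sixth lower; apply that shift to every note.
E4 -> G3
Ab4 -> Cb4
G4 -> Bb3
A5 -> C5
D5 -> F4
D4 -> F3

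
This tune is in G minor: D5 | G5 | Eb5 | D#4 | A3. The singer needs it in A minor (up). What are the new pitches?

G minor to A minor up is a major second, so every note moves up by that interval.
D5 becomes E5
G5 becomes A5
Eb5 becomes F5
D#4 becomes E#4
A3 becomes B3

E5 A5 F5 E#4 B3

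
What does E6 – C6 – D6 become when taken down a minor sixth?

E6 to G#5
C6 to E5
D6 to F#5

G#5 E5 F#5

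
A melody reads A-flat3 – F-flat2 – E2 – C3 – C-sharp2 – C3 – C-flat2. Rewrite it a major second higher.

Ab3 up a major second is Bb3.
A major second up from Fb2 gives Gb2.
A major second up from E2 gives F#2.
C3 up a major second is D3.
C#2: a second up reaches D, and 2 semitones makes it D#2.
C3: a second up reaches D, and 2 semitones makes it D3.
A major second up from Cb2 gives Db2.

Bb3 Gb2 F#2 D3 D#2 D3 Db2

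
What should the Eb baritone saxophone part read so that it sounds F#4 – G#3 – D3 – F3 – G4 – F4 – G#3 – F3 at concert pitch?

D#6 E#5 B4 D5 E6 D6 E#5 D5

The Eb baritone saxophone sounds a major thirteenth below written, so the written part must be a major thirteenth above concert — transpose each note up.
F#4 becomes D#6
G#3 becomes E#5
D3 becomes B4
F3 becomes D5
G4 becomes E6
F4 becomes D6
G#3 becomes E#5
F3 becomes D5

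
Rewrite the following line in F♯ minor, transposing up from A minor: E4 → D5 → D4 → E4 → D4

C#5 B5 B4 C#5 B4

A minor to F♯ minor up is a major sixth, so every note moves up by that interval.
E4 becomes C#5
D5 becomes B5
D4 becomes B4
E4 becomes C#5
D4 becomes B4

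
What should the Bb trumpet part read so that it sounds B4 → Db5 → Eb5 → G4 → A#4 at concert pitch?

C#5 Eb5 F5 A4 B#4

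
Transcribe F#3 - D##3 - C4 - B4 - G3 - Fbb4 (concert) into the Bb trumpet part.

The Bb trumpet sounds a major second below written, so the written part must be a major second above concert — transpose each note up.
F#3 to G#3
D##3 to E##3
C4 to D4
B4 to C#5
G3 to A3
Fbb4 to Gbb4

G#3 E##3 D4 C#5 A3 Gbb4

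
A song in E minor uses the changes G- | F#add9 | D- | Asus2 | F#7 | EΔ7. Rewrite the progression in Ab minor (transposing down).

E minor down to Ab minor is an augmented fifth; each chord root moves by that interval while the quality stays the same.
G-: root G down an augmented fifth → Cb, giving Cb-.
F#add9: root F# down an augmented fifth → Bb, giving Bbadd9.
D-: root D down an augmented fifth → Gb, giving Gb-.
Asus2: root A down an augmented fifth → Db, giving Dbsus2.
F#7: root F# down an augmented fifth → Bb, giving Bb7.
EΔ7: root E down an augmented fifth → Ab, giving AbΔ7.

Cb- Bbadd9 Gb- Dbsus2 Bb7 AbΔ7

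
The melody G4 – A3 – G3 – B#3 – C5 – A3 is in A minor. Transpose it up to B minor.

A4 B3 A3 C##4 D5 B3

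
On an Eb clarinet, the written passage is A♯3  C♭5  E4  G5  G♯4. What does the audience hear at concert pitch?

C#4 Ebb5 G4 Bb5 B4

The Eb clarinet sounds a minor third above written, so transpose each written note up a minor third.
A#3 to C#4
Cb5 to Ebb5
E4 to G4
G5 to Bb5
G#4 to B4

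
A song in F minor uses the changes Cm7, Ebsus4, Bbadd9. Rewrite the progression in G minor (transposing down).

F minor down to G minor is a minor seventh; each chord root moves by that interval while the quality stays the same.
Cm7: root C down a minor seventh → D, giving Dm7.
Ebsus4: root Eb down a minor seventh → F, giving Fsus4.
Bbadd9: root Bb down a minor seventh → C, giving Cadd9.

Dm7 Fsus4 Cadd9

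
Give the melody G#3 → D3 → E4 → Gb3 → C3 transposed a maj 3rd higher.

G#3: a third up reaches B, and 4 semitones makes it B#3.
D3 up a major third is F#3.
E4: a third up reaches G, and 4 semitones makes it G#4.
A major third up from Gb3 gives Bb3.
C3: a third up reaches E, and 4 semitones makes it E3.

B#3 F#3 G#4 Bb3 E3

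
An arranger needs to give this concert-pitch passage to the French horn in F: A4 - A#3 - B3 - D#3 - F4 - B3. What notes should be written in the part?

The French horn in F sounds a perfect fifth below written, so the written part must be a perfect fifth above concert — transpose each note up.
A4 to E5
A#3 to E#4
B3 to F#4
D#3 to A#3
F4 to C5
B3 to F#4

E5 E#4 F#4 A#3 C5 F#4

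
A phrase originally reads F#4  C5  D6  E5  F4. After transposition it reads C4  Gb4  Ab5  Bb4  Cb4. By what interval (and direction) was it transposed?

down an augmented fourth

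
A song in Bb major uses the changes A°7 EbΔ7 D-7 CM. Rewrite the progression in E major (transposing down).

D#°7 AΔ7 G#-7 F#M

Bb major down to E major is a diminished fifth; each chord root moves by that interval while the quality stays the same.
A°7: root A down a diminished fifth → D#, giving D#°7.
EbΔ7: root Eb down a diminished fifth → A, giving AΔ7.
D-7: root D down a diminished fifth → G#, giving G#-7.
CM: root C down a diminished fifth → F#, giving F#M.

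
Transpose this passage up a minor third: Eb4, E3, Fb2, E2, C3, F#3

Eb4: a third up reaches G, and 3 semitones makes it Gb4.
E3: a third up reaches G, and 3 semitones makes it G3.
Fb2 up a minor third is Abb2.
E2 up a minor third is G2.
A minor third up from C3 gives Eb3.
A minor third up from F#3 gives A3.

Gb4 G3 Abb2 G2 Eb3 A3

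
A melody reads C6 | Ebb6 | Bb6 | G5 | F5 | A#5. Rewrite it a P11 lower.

G4 Bbb4 F5 D4 C4 E#4

C6 becomes G4
Ebb6 becomes Bbb4
Bb6 becomes F5
G5 becomes D4
F5 becomes C4
A#5 becomes E#4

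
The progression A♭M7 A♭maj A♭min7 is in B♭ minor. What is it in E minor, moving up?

B♭ minor up to E minor is an augmented fourth; each chord root moves by that interval while the quality stays the same.
A♭M7: root A♭ up an augmented fourth → D, giving DM7.
A♭maj: root A♭ up an augmented fourth → D, giving Dmaj.
A♭min7: root A♭ up an augmented fourth → D, giving Dmin7.

DM7 Dmaj Dmin7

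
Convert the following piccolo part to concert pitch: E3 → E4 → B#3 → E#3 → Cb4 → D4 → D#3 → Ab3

Written C4 on the piccolo sounds as C5, a perfect octave higher; apply that shift to every note.
E3 to E4
E4 to E5
B#3 to B#4
E#3 to E#4
Cb4 to Cb5
D4 to D5
D#3 to D#4
Ab3 to Ab4

E4 E5 B#4 E#4 Cb5 D5 D#4 Ab4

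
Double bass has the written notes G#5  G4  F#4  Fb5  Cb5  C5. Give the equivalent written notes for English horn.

First find concert pitch: the double bass sounds a perfect octave below written, so G#5 G4 F#4 Fb5 Cb5 C5 sounds G#4 G3 F#3 Fb4 Cb4 C4.
Then write for English horn: it sounds a perfect fifth below written, so the part must be a perfect fifth above concert.
G#4 → D#5
G3 → D4
F#3 → C#4
Fb4 → Cb5
Cb4 → Gb4
C4 → G4

D#5 D4 C#4 Cb5 Gb4 G4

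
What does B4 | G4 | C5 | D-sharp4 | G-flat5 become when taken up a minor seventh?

A5 F5 Bb5 C#5 Fb6

B4: a seventh up reaches A, and 10 semitones makes it A5.
G4 up a minor seventh is F5.
C5 up a minor seventh is Bb5.
D#4: a seventh up reaches C, and 10 semitones makes it C#5.
Gb5 up a minor seventh is Fb6.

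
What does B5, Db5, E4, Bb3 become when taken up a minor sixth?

G6 Bbb5 C5 Gb4

B5 gives G6
Db5 gives Bbb5
E4 gives C5
Bb3 gives Gb4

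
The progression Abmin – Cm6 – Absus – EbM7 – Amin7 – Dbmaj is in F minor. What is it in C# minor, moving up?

Emin G#m6 Esus BM7 E#min7 Amaj

F minor up to C# minor is an augmented fifth; each chord root moves by that interval while the quality stays the same.
Abmin: root Ab up an augmented fifth → E, giving Emin.
Cm6: root C up an augmented fifth → G#, giving G#m6.
Absus: root Ab up an augmented fifth → E, giving Esus.
EbM7: root Eb up an augmented fifth → B, giving BM7.
Amin7: root A up an augmented fifth → E#, giving E#min7.
Dbmaj: root Db up an augmented fifth → A, giving Amaj.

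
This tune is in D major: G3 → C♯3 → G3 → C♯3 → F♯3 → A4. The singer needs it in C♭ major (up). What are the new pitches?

Fb4 Bb3 Fb4 Bb3 Eb4 Gb5

From D up to C♭ is a diminished seventh; apply that to each pitch.
G3 -> Fb4
C#3 -> Bb3
G3 -> Fb4
C#3 -> Bb3
F#3 -> Eb4
A4 -> Gb5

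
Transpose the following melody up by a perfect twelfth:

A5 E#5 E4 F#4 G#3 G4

E7 B#6 B5 C#6 D#5 D6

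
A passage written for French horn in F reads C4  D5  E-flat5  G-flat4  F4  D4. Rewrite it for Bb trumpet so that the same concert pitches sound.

G3 A4 Bb4 Db4 C4 A3

First find concert pitch: the French horn in F sounds a perfect fifth below written, so C4 D5 E-flat5 G-flat4 F4 D4 sounds F3 G4 Ab4 Cb4 Bb3 G3.
Then write for Bb trumpet: it sounds a major second below written, so the part must be a major second above concert.
F3 → G3
G4 → A4
Ab4 → Bb4
Cb4 → Db4
Bb3 → C4
G3 → A3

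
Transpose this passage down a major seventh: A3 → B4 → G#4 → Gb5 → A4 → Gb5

A3 becomes Bb2
B4 becomes C4
G#4 becomes A3
Gb5 becomes Abb4
A4 becomes Bb3
Gb5 becomes Abb4

Bb2 C4 A3 Abb4 Bb3 Abb4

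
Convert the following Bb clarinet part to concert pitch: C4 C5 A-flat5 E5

Bb3 Bb4 Gb5 D5

Written C4 on the Bb clarinet sounds as Bb3, a major second lower; apply that shift to every note.
C4 to Bb3
C5 to Bb4
Ab5 to Gb5
E5 to D5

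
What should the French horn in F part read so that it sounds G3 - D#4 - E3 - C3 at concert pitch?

D4 A#4 B3 G3

The French horn in F sounds a perfect fifth below written, so the written part must be a perfect fifth above concert — transpose each note up.
G3 → D4
D#4 → A#4
E3 → B3
C3 → G3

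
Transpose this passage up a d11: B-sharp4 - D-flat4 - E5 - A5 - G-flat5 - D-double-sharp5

B#4 up a diminished eleventh is E6.
Db4: an eleventh up reaches G, and 16 semitones makes it Gbb5.
E5: an eleventh up reaches A, and 16 semitones makes it Ab6.
A diminished eleventh up from A5 gives Db7.
Gb5 up a diminished eleventh is Cbb7.
D##5 up a diminished eleventh is G#6.

E6 Gbb5 Ab6 Db7 Cbb7 G#6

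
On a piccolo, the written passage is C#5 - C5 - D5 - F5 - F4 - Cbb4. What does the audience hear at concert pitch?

C#6 C6 D6 F6 F5 Cbb5

The piccolo sounds a perfect octave above written, so transpose each written note up a perfect octave.
C#5 becomes C#6
C5 becomes C6
D5 becomes D6
F5 becomes F6
F4 becomes F5
Cbb4 becomes Cbb5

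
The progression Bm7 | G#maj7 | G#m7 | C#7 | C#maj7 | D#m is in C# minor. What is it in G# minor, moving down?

C# minor down to G# minor is a perfect fourth; each chord root moves by that interval while the quality stays the same.
Bm7: root B down a perfect fourth → F#, giving F#m7.
G#maj7: root G# down a perfect fourth → D#, giving D#maj7.
G#m7: root G# down a perfect fourth → D#, giving D#m7.
C#7: root C# down a perfect fourth → G#, giving G#7.
C#maj7: root C# down a perfect fourth → G#, giving G#maj7.
D#m: root D# down a perfect fourth → A#, giving A#m.

F#m7 D#maj7 D#m7 G#7 G#maj7 A#m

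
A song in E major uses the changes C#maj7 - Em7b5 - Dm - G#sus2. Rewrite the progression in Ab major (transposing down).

Fmaj7 Abm7b5 Gbm Csus2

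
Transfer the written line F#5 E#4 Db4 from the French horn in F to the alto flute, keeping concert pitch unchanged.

E5 D#4 Cb4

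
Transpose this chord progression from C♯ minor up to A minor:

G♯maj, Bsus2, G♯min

Emaj Gsus2 Emin

C♯ minor up to A minor is a minor sixth; each chord root moves by that interval while the quality stays the same.
G♯maj: root G♯ up a minor sixth → E, giving Emaj.
Bsus2: root B up a minor sixth → G, giving Gsus2.
G♯min: root G♯ up a minor sixth → E, giving Emin.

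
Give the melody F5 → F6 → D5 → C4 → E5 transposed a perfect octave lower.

F4 F5 D4 C3 E4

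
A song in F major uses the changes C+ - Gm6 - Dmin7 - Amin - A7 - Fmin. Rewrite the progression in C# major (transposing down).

G#+ D#m6 A#min7 E#min E#7 C#min

F major down to C# major is a diminished fourth; each chord root moves by that interval while the quality stays the same.
C+: root C down a diminished fourth → G#, giving G#+.
Gm6: root G down a diminished fourth → D#, giving D#m6.
Dmin7: root D down a diminished fourth → A#, giving A#min7.
Amin: root A down a diminished fourth → E#, giving E#min.
A7: root A down a diminished fourth → E#, giving E#7.
Fmin: root F down a diminished fourth → C#, giving C#min.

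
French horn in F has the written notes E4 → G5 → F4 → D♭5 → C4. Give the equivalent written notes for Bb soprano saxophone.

First find concert pitch: the French horn in F sounds a perfect fifth below written, so E4 G5 F4 D♭5 C4 sounds A3 C5 Bb3 Gb4 F3.
Then write for Bb soprano saxophone: it sounds a major second below written, so the part must be a major second above concert.
A3 → B3
C5 → D5
Bb3 → C4
Gb4 → Ab4
F3 → G3

B3 D5 C4 Ab4 G3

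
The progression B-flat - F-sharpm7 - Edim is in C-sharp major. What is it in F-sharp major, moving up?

C-sharp major up to F-sharp major is a perfect fourth; each chord root moves by that interval while the quality stays the same.
B-flat: root B-flat up a perfect fourth → Eb, giving Eb.
F-sharpm7: root F-sharp up a perfect fourth → B, giving Bm7.
Edim: root E up a perfect fourth → A, giving Adim.

Eb Bm7 Adim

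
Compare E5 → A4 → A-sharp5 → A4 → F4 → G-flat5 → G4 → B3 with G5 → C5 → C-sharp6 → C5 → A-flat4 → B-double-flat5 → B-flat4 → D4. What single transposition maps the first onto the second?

up a minor third

From E5 to G5 is 3 letter names — a third of some quality.
E5 to G5 is 3 semitones, which makes it a minor third; the second version is higher, so the direction is up.
Checking another pair — B3 → D4 — gives the same interval.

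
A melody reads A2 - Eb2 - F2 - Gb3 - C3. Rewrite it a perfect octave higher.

A3 Eb3 F3 Gb4 C4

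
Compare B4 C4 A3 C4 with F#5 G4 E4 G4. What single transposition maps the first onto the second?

up a perfect fifth

Take the first pair: B4 → F#5. B to F spans 5 letter names, so the interval is some kind of fifth.
B4 to F#5 is 7 semitones, which makes it a perfect fifth; the second version is higher, so the direction is up.
Checking another pair — C4 → G4 — gives the same interval.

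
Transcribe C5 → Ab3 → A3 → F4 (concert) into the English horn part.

G5 Eb4 E4 C5

The English horn sounds a perfect fifth below written, so the written part must be a perfect fifth above concert — transpose each note up.
C5 -> G5
Ab3 -> Eb4
A3 -> E4
F4 -> C5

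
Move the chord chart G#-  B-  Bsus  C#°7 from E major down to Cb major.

Eb- Gb- Gbsus Ab°7

E major down to Cb major is an augmented third; each chord root moves by that interval while the quality stays the same.
G#-: root G# down an augmented third → Eb, giving Eb-.
B-: root B down an augmented third → Gb, giving Gb-.
Bsus: root B down an augmented third → Gb, giving Gbsus.
C#°7: root C# down an augmented third → Ab, giving Ab°7.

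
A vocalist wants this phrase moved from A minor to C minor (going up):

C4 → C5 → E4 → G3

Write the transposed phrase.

Eb4 Eb5 G4 Bb3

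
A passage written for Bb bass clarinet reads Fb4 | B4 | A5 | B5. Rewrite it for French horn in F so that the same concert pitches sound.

Bbb3 E4 D5 E5

First find concert pitch: the Bb bass clarinet sounds a major ninth below written, so Fb4 B4 A5 B5 sounds Ebb3 A3 G4 A4.
Then write for French horn in F: it sounds a perfect fifth below written, so the part must be a perfect fifth above concert.
Ebb3 → Bbb3
A3 → E4
G4 → D5
A4 → E5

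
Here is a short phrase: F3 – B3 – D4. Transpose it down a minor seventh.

G2 C#3 E3

F3 gives G2
B3 gives C#3
D4 gives E3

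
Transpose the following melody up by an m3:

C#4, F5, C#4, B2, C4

E4 Ab5 E4 D3 Eb4

C#4: a third up reaches E, and 3 semitones makes it E4.
A minor third up from F5 gives Ab5.
A minor third up from C#4 gives E4.
B2: a third up reaches D, and 3 semitones makes it D3.
C4 up a minor third is Eb4.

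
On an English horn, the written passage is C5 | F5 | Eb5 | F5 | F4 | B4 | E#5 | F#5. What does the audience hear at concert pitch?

The English horn sounds a perfect fifth below written, so transpose each written note down a perfect fifth.
C5 gives F4
F5 gives Bb4
Eb5 gives Ab4
F5 gives Bb4
F4 gives Bb3
B4 gives E4
E#5 gives A#4
F#5 gives B4

F4 Bb4 Ab4 Bb4 Bb3 E4 A#4 B4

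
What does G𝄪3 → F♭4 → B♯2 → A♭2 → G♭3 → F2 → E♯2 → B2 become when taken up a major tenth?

B##4 Ab5 D##4 C4 Bb4 A3 G##3 D#4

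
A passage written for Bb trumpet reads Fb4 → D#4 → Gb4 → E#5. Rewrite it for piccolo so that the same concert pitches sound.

Ebb3 C#3 Fb3 D#4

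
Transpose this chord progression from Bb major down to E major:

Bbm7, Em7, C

Bb major down to E major is a diminished fifth; each chord root moves by that interval while the quality stays the same.
Bbm7: root Bb down a diminished fifth → E, giving Em7.
Em7: root E down a diminished fifth → A#, giving A#m7.
C: root C down a diminished fifth → F#, giving F#.

Em7 A#m7 F#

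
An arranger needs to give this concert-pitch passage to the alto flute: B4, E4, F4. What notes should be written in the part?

The alto flute sounds a perfect fourth below written, so the written part must be a perfect fourth above concert — transpose each note up.
B4 -> E5
E4 -> A4
F4 -> Bb4

E5 A4 Bb4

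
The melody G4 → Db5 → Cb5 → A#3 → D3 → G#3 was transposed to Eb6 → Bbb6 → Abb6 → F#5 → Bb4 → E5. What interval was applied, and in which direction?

up a minor thirteenth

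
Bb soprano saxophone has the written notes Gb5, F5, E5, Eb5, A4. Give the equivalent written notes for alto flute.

Bbb5 Ab5 G5 Gb5 C5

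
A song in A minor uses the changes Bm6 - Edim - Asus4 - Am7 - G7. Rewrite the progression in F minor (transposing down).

Gm6 Cdim Fsus4 Fm7 Eb7

A minor down to F minor is a major third; each chord root moves by that interval while the quality stays the same.
Bm6: root B down a major third → G, giving Gm6.
Edim: root E down a major third → C, giving Cdim.
Asus4: root A down a major third → F, giving Fsus4.
Am7: root A down a major third → F, giving Fm7.
G7: root G down a major third → Eb, giving Eb7.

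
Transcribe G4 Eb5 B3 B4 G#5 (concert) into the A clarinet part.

Bb4 Gb5 D4 D5 B5

The A clarinet sounds a minor third below written, so the written part must be a minor third above concert — transpose each note up.
G4 becomes Bb4
Eb5 becomes Gb5
B3 becomes D4
B4 becomes D5
G#5 becomes B5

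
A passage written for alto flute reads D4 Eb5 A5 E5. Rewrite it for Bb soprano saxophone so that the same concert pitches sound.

First find concert pitch: the alto flute sounds a perfect fourth below written, so D4 Eb5 A5 E5 sounds A3 Bb4 E5 B4.
Then write for Bb soprano saxophone: it sounds a major second below written, so the part must be a major second above concert.
A3 → B3
Bb4 → C5
E5 → F#5
B4 → C#5

B3 C5 F#5 C#5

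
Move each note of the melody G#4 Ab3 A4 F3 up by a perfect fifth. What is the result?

D#5 Eb4 E5 C4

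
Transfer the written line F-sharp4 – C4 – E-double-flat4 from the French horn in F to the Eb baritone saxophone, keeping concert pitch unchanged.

First find concert pitch: the French horn in F sounds a perfect fifth below written, so F-sharp4 C4 E-double-flat4 sounds B3 F3 Abb3.
Then write for Eb baritone saxophone: it sounds a major thirteenth below written, so the part must be a major thirteenth above concert.
B3 → G#5
F3 → D5
Abb3 → Fb5

G#5 D5 Fb5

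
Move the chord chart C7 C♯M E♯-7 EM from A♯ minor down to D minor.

A♯ minor down to D minor is an augmented fifth; each chord root moves by that interval while the quality stays the same.
C7: root C down an augmented fifth → Fb, giving Fb7.
C♯M: root C♯ down an augmented fifth → F, giving FM.
E♯-7: root E♯ down an augmented fifth → A, giving A-7.
EM: root E down an augmented fifth → Ab, giving AbM.

Fb7 FM A-7 AbM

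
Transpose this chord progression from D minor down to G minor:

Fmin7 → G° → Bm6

Bbmin7 C° Em6

D minor down to G minor is a perfect fifth; each chord root moves by that interval while the quality stays the same.
Fmin7: root F down a perfect fifth → Bb, giving Bbmin7.
G°: root G down a perfect fifth → C, giving C°.
Bm6: root B down a perfect fifth → E, giving Em6.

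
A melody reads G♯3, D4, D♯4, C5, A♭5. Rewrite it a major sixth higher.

E#4 B4 B#4 A5 F6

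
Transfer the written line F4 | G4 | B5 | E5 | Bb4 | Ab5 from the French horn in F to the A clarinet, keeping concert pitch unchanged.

First find concert pitch: the French horn in F sounds a perfect fifth below written, so F4 G4 B5 E5 Bb4 Ab5 sounds Bb3 C4 E5 A4 Eb4 Db5.
Then write for A clarinet: it sounds a minor third below written, so the part must be a minor third above concert.
Bb3 → Db4
C4 → Eb4
E5 → G5
A4 → C5
Eb4 → Gb4
Db5 → Fb5

Db4 Eb4 G5 C5 Gb4 Fb5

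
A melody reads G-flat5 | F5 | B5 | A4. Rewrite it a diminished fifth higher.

Dbb6 Cb6 F6 Eb5

Gb5 becomes Dbb6
F5 becomes Cb6
B5 becomes F6
A4 becomes Eb5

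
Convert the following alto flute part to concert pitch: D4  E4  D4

A3 B3 A3

Written C4 on the alto flute sounds as G3, a perfect fourth lower; apply that shift to every note.
D4 to A3
E4 to B3
D4 to A3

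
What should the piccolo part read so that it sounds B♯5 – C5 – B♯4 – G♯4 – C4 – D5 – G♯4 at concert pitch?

Written C4 sounds as C5 on the piccolo, so concert pitches are written a perfect octave down.
B#5 gives B#4
C5 gives C4
B#4 gives B#3
G#4 gives G#3
C4 gives C3
D5 gives D4
G#4 gives G#3

B#4 C4 B#3 G#3 C3 D4 G#3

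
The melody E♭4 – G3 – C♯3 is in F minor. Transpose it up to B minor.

From F up to B is an augmented fourth; apply that to each pitch.
Eb4 → A4
G3 → C#4
C#3 → F##3

A4 C#4 F##3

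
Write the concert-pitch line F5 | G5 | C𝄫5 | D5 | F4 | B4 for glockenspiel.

F3 G3 Cbb3 D3 F2 B2

The glockenspiel sounds a perfect fifteenth above written, so the written part must be a perfect fifteenth below concert — transpose each note down.
F5 gives F3
G5 gives G3
Cbb5 gives Cbb3
D5 gives D3
F4 gives F2
B4 gives B2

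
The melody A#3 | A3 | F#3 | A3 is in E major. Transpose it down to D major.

From E down to D is a major second; apply that to each pitch.
A#3 gives G#3
A3 gives G3
F#3 gives E3
A3 gives G3

G#3 G3 E3 G3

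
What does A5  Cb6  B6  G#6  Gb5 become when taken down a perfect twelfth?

A5 becomes D4
Cb6 becomes Fb4
B6 becomes E5
G#6 becomes C#5
Gb5 becomes Cb4

D4 Fb4 E5 C#5 Cb4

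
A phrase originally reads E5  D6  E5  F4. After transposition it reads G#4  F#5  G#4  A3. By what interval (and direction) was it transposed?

down a minor sixth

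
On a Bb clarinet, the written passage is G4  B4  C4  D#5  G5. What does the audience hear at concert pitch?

F4 A4 Bb3 C#5 F5

The Bb clarinet sounds a major second below written, so transpose each written note down a major second.
G4 becomes F4
B4 becomes A4
C4 becomes Bb3
D#5 becomes C#5
G5 becomes F5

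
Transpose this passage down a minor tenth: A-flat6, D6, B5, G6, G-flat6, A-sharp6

F5 B4 G#4 E5 Eb5 F##5

Ab6 becomes F5
D6 becomes B4
B5 becomes G#4
G6 becomes E5
Gb6 becomes Eb5
A#6 becomes F##5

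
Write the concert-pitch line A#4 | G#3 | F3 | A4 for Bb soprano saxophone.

B#4 A#3 G3 B4

The Bb soprano saxophone sounds a major second below written, so the written part must be a major second above concert — transpose each note up.
A#4 gives B#4
G#3 gives A#3
F3 gives G3
A4 gives B4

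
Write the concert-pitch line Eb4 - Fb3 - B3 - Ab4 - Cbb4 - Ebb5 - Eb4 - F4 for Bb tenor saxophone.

F5 Gb4 C#5 Bb5 Dbb5 Fb6 F5 G5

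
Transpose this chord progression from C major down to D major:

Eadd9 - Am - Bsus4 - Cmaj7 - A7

C major down to D major is a minor seventh; each chord root moves by that interval while the quality stays the same.
Eadd9: root E down a minor seventh → F#, giving F#add9.
Am: root A down a minor seventh → B, giving Bm.
Bsus4: root B down a minor seventh → C#, giving C#sus4.
Cmaj7: root C down a minor seventh → D, giving Dmaj7.
A7: root A down a minor seventh → B, giving B7.

F#add9 Bm C#sus4 Dmaj7 B7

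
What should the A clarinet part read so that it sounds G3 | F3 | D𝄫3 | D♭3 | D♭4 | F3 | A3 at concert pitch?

Written C4 sounds as A3 on the A clarinet, so concert pitches are written a minor third up.
G3 to Bb3
F3 to Ab3
Dbb3 to Fbb3
Db3 to Fb3
Db4 to Fb4
F3 to Ab3
A3 to C4

Bb3 Ab3 Fbb3 Fb3 Fb4 Ab3 C4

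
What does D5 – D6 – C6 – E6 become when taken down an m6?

D5 down a minor sixth is F#4.
D6 down a minor sixth is F#5.
C6 down a minor sixth is E5.
A minor sixth down from E6 gives G#5.

F#4 F#5 E5 G#5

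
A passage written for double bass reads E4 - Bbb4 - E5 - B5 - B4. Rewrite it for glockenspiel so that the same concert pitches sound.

First find concert pitch: the double bass sounds a perfect octave below written, so E4 Bbb4 E5 B5 B4 sounds E3 Bbb3 E4 B4 B3.
Then write for glockenspiel: it sounds a perfect fifteenth above written, so the part must be a perfect fifteenth below concert.
E3 → E1
Bbb3 → Bbb1
E4 → E2
B4 → B2
B3 → B1

E1 Bbb1 E2 B2 B1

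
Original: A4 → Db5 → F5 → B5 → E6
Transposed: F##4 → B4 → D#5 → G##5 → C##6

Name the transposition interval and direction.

down a diminished third

Take the first pair: A4 → F##4. A to F spans 3 letter names, so the interval is some kind of third.
F##4 to A4 is 2 semitones, which makes it a diminished third; the second version is lower, so the direction is down.
Checking another pair — E6 → C##6 — gives the same interval.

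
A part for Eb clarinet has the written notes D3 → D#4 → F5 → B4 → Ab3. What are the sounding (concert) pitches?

F3 F#4 Ab5 D5 Cb4

The Eb clarinet sounds a minor third above written, so transpose each written note up a minor third.
D3 -> F3
D#4 -> F#4
F5 -> Ab5
B4 -> D5
Ab3 -> Cb4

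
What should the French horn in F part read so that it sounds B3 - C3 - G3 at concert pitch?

F#4 G3 D4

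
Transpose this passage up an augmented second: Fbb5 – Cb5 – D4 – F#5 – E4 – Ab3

Gb5 D5 E#4 G##5 F##4 B3

Fbb5 -> Gb5
Cb5 -> D5
D4 -> E#4
F#5 -> G##5
E4 -> F##4
Ab3 -> B3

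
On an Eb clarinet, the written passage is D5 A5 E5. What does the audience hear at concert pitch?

F5 C6 G5

Written C4 on the Eb clarinet sounds as Eb4, a minor third higher; apply that shift to every note.
D5 to F5
A5 to C6
E5 to G5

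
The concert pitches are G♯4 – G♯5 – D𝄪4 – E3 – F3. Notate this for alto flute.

C#5 C#6 G##4 A3 Bb3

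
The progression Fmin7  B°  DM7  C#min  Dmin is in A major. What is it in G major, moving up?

Ebmin7 A° CM7 Bmin Cmin

A major up to G major is a minor seventh; each chord root moves by that interval while the quality stays the same.
Fmin7: root F up a minor seventh → Eb, giving Ebmin7.
B°: root B up a minor seventh → A, giving A°.
DM7: root D up a minor seventh → C, giving CM7.
C#min: root C# up a minor seventh → B, giving Bmin.
Dmin: root D up a minor seventh → C, giving Cmin.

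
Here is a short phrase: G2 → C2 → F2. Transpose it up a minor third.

Bb2 Eb2 Ab2

A minor third up from G2 gives Bb2.
A minor third up from C2 gives Eb2.
F2 up a minor third is Ab2.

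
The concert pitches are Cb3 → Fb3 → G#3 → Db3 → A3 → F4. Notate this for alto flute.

Fb3 Bbb3 C#4 Gb3 D4 Bb4

Written C4 sounds as G3 on the alto flute, so concert pitches are written a perfect fourth up.
Cb3 to Fb3
Fb3 to Bbb3
G#3 to C#4
Db3 to Gb3
A3 to D4
F4 to Bb4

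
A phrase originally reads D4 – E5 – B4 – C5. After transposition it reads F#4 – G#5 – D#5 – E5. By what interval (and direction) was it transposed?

Take the first pair: D4 → F#4. D to F spans 3 letter names, so the interval is some kind of third.
D4 to F#4 is 4 semitones, which makes it a major third; the second version is higher, so the direction is up.
Checking another pair — C5 → E5 — gives the same interval.

up a major third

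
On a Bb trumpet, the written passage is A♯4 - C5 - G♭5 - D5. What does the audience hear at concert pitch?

G#4 Bb4 Fb5 C5

Written C4 on the Bb trumpet sounds as Bb3, a major second lower; apply that shift to every note.
A#4 becomes G#4
C5 becomes Bb4
Gb5 becomes Fb5
D5 becomes C5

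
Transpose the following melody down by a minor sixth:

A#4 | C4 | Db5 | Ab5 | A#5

C##4 E3 F4 C5 C##5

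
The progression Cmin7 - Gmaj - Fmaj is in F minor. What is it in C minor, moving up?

Gmin7 Dmaj Cmaj

F minor up to C minor is a perfect fifth; each chord root moves by that interval while the quality stays the same.
Cmin7: root C up a perfect fifth → G, giving Gmin7.
Gmaj: root G up a perfect fifth → D, giving Dmaj.
Fmaj: root F up a perfect fifth → C, giving Cmaj.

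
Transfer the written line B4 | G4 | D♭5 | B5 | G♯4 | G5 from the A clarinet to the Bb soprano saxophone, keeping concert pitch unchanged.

A#4 F#4 C5 A#5 F##4 F#5

First find concert pitch: the A clarinet sounds a minor third below written, so B4 G4 D♭5 B5 G♯4 G5 sounds G#4 E4 Bb4 G#5 E#4 E5.
Then write for Bb soprano saxophone: it sounds a major second below written, so the part must be a major second above concert.
G#4 → A#4
E4 → F#4
Bb4 → C5
G#5 → A#5
E#4 → F##4
E5 → F#5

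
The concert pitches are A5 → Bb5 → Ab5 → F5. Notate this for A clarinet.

C6 Db6 Cb6 Ab5

Written C4 sounds as A3 on the A clarinet, so concert pitches are written a minor third up.
A5 -> C6
Bb5 -> Db6
Ab5 -> Cb6
F5 -> Ab5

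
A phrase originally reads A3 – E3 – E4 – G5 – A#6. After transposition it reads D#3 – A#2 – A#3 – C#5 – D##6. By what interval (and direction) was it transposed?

down a diminished fifth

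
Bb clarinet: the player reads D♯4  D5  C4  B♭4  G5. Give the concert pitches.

Written C4 on the Bb clarinet sounds as Bb3, a major second lower; apply that shift to every note.
D#4 → C#4
D5 → C5
C4 → Bb3
Bb4 → Ab4
G5 → F5

C#4 C5 Bb3 Ab4 F5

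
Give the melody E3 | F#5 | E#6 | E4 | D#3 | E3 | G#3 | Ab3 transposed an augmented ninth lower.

Db2 Eb4 D5 Db3 C2 Db2 F2 Gbb2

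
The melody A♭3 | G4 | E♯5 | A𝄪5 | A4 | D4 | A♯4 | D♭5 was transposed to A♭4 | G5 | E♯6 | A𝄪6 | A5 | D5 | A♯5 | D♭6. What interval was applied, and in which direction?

Take the first pair: Ab3 → Ab4. A to A spans 8 letter names, so the interval is some kind of octave.
Ab3 to Ab4 is 12 semitones, which makes it a perfect octave; the second version is higher, so the direction is up.
Checking another pair — Db5 → Db6 — gives the same interval.

up a perfect octave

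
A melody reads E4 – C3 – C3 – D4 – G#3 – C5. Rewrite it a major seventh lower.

E4 -> F3
C3 -> Db2
C3 -> Db2
D4 -> Eb3
G#3 -> A2
C5 -> Db4

F3 Db2 Db2 Eb3 A2 Db4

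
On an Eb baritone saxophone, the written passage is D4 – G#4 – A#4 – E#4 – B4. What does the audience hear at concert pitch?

The Eb baritone saxophone sounds a major thirteenth below written, so transpose each written note down a major thirteenth.
D4 gives F2
G#4 gives B2
A#4 gives C#3
E#4 gives G#2
B4 gives D3

F2 B2 C#3 G#2 D3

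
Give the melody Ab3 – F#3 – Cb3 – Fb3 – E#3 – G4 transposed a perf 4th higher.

Ab3: a fourth up reaches D, and 5 semitones makes it Db4.
A perfect fourth up from F#3 gives B3.
Cb3 up a perfect fourth is Fb3.
A perfect fourth up from Fb3 gives Bbb3.
E#3: a fourth up reaches A, and 5 semitones makes it A#3.
G4 up a perfect fourth is C5.

Db4 B3 Fb3 Bbb3 A#3 C5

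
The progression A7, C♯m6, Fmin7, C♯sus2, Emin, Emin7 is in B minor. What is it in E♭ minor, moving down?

Db7 Fm6 Bbbmin7 Fsus2 Abmin Abmin7

B minor down to E♭ minor is an augmented fifth; each chord root moves by that interval while the quality stays the same.
A7: root A down an augmented fifth → Db, giving Db7.
C♯m6: root C♯ down an augmented fifth → F, giving Fm6.
Fmin7: root F down an augmented fifth → Bbb, giving Bbbmin7.
C♯sus2: root C♯ down an augmented fifth → F, giving Fsus2.
Emin: root E down an augmented fifth → Ab, giving Abmin.
Emin7: root E down an augmented fifth → Ab, giving Abmin7.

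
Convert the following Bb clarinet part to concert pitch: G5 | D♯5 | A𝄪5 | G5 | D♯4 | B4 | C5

F5 C#5 G##5 F5 C#4 A4 Bb4

The Bb clarinet sounds a major second below written, so transpose each written note down a major second.
G5 gives F5
D#5 gives C#5
A##5 gives G##5
G5 gives F5
D#4 gives C#4
B4 gives A4
C5 gives Bb4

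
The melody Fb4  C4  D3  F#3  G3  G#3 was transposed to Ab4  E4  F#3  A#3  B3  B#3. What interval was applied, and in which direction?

up a major third

Take the first pair: Fb4 → Ab4. F to A spans 3 letter names, so the interval is some kind of third.
Fb4 to Ab4 is 4 semitones, which makes it a major third; the second version is higher, so the direction is up.
Checking another pair — G#3 → B#3 — gives the same interval.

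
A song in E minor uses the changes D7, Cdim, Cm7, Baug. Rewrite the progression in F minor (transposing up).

E minor up to F minor is a minor second; each chord root moves by that interval while the quality stays the same.
D7: root D up a minor second → Eb, giving Eb7.
Cdim: root C up a minor second → Db, giving Dbdim.
Cm7: root C up a minor second → Db, giving Dbm7.
Baug: root B up a minor second → C, giving Caug.

Eb7 Dbdim Dbm7 Caug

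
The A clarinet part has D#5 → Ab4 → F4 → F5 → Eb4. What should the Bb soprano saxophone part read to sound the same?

C##5 G4 E4 E5 D4

First find concert pitch: the A clarinet sounds a minor third below written, so D#5 Ab4 F4 F5 Eb4 sounds B#4 F4 D4 D5 C4.
Then write for Bb soprano saxophone: it sounds a major second below written, so the part must be a major second above concert.
B#4 → C##5
F4 → G4
D4 → E4
D5 → E5
C4 → D4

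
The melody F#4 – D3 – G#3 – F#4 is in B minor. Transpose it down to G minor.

D4 Bb2 E3 D4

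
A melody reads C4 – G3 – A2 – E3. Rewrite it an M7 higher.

B4 F#4 G#3 D#4

C4 → B4
G3 → F#4
A2 → G#3
E3 → D#4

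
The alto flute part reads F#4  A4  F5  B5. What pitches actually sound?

Written C4 on the alto flute sounds as G3, a perfect fourth lower; apply that shift to every note.
F#4 -> C#4
A4 -> E4
F5 -> C5
B5 -> F#5

C#4 E4 C5 F#5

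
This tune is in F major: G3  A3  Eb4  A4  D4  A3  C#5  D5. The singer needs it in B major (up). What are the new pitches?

From F up to B is an augmented fourth; apply that to each pitch.
G3 → C#4
A3 → D#4
Eb4 → A4
A4 → D#5
D4 → G#4
A3 → D#4
C#5 → F##5
D5 → G#5

C#4 D#4 A4 D#5 G#4 D#4 F##5 G#5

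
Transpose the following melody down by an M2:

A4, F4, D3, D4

G4 Eb4 C3 C4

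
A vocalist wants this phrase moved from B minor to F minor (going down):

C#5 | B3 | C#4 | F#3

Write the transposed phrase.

G4 F3 G3 C3

B minor to F minor down is an augmented fourth, so every note moves down by that interval.
C#5 becomes G4
B3 becomes F3
C#4 becomes G3
F#3 becomes C3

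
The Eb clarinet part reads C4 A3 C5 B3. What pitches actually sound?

Eb4 C4 Eb5 D4

The Eb clarinet sounds a minor third above written, so transpose each written note up a minor third.
C4 becomes Eb4
A3 becomes C4
C5 becomes Eb5
B3 becomes D4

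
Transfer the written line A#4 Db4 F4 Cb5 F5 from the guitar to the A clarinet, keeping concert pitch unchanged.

First find concert pitch: the guitar sounds a perfect octave below written, so A#4 Db4 F4 Cb5 F5 sounds A#3 Db3 F3 Cb4 F4.
Then write for A clarinet: it sounds a minor third below written, so the part must be a minor third above concert.
A#3 → C#4
Db3 → Fb3
F3 → Ab3
Cb4 → Ebb4
F4 → Ab4

C#4 Fb3 Ab3 Ebb4 Ab4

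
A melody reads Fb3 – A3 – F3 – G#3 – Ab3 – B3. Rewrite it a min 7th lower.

Gb2 B2 G2 A#2 Bb2 C#3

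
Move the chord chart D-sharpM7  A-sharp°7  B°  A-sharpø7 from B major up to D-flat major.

FM7 C°7 Db° Cø7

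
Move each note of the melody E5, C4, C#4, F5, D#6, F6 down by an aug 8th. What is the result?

Eb4 Cb3 C3 Fb4 D5 Fb5

E5: an octave down reaches E, and 13 semitones makes it Eb4.
An augmented octave down from C4 gives Cb3.
C#4 down an augmented octave is C3.
F5 down an augmented octave is Fb4.
D#6: an octave down reaches D, and 13 semitones makes it D5.
An augmented octave down from F6 gives Fb5.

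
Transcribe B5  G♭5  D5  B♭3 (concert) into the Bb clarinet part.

Written C4 sounds as Bb3 on the Bb clarinet, so concert pitches are written a major second up.
B5 becomes C#6
Gb5 becomes Ab5
D5 becomes E5
Bb3 becomes C4

C#6 Ab5 E5 C4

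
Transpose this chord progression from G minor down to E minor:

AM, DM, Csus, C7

G minor down to E minor is a minor third; each chord root moves by that interval while the quality stays the same.
AM: root A down a minor third → F#, giving F#M.
DM: root D down a minor third → B, giving BM.
Csus: root C down a minor third → A, giving Asus.
C7: root C down a minor third → A, giving A7.

F#M BM Asus A7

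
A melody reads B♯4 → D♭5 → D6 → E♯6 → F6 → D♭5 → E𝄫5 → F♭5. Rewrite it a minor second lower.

B#4 to A##4
Db5 to C5
D6 to C#6
E#6 to D##6
F6 to E6
Db5 to C5
Ebb5 to Db5
Fb5 to Eb5

A##4 C5 C#6 D##6 E6 C5 Db5 Eb5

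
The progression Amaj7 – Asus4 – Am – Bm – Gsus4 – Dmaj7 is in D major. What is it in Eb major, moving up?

D major up to Eb major is a minor second; each chord root moves by that interval while the quality stays the same.
Amaj7: root A up a minor second → Bb, giving Bbmaj7.
Asus4: root A up a minor second → Bb, giving Bbsus4.
Am: root A up a minor second → Bb, giving Bbm.
Bm: root B up a minor second → C, giving Cm.
Gsus4: root G up a minor second → Ab, giving Absus4.
Dmaj7: root D up a minor second → Eb, giving Ebmaj7.

Bbmaj7 Bbsus4 Bbm Cm Absus4 Ebmaj7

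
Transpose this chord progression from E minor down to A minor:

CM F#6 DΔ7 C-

E minor down to A minor is a perfect fifth; each chord root moves by that interval while the quality stays the same.
CM: root C down a perfect fifth → F, giving FM.
F#6: root F# down a perfect fifth → B, giving B6.
DΔ7: root D down a perfect fifth → G, giving GΔ7.
C-: root C down a perfect fifth → F, giving F-.

FM B6 GΔ7 F-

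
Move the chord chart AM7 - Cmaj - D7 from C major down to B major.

G#M7 Bmaj C#7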